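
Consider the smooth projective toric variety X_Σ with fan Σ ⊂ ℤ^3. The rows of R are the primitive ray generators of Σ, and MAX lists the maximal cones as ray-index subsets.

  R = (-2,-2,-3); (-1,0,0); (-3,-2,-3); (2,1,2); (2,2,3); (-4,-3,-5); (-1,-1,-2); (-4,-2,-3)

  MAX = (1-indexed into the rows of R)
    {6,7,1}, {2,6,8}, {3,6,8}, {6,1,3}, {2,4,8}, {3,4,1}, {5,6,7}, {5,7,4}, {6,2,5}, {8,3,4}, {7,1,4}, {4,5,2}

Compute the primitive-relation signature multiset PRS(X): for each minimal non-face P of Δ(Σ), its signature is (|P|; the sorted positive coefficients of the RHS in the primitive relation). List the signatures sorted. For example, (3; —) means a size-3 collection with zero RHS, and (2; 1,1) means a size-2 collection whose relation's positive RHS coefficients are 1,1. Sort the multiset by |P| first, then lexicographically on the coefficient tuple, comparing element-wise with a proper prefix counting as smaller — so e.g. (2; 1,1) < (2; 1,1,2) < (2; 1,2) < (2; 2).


Primitive collections (10):

  • {1,5}:  v_{1} + v_{5} = 0  →  sig = (2; —)
  • {1,2}:  v_{1} + v_{2} = v_{3}  →  sig = (2; 1)
  • {2,3}:  v_{2} + v_{3} = v_{8}  →  sig = (2; 1)
  • {3,5}:  v_{3} + v_{5} = v_{2}  →  sig = (2; 1)
  • {3,7}:  v_{3} + v_{7} = v_{6}  →  sig = (2; 1)
  • {4,6}:  v_{4} + v_{6} = v_{1}  →  sig = (2; 1)
  • {2,7}:  v_{2} + v_{7} = v_{5} + v_{6}  →  sig = (2; 1,1)
  • {7,8}:  v_{7} + v_{8} = v_{2} + v_{6}  →  sig = (2; 1,1)
  • {1,8}:  v_{1} + v_{8} = 2·v_{3}  →  sig = (2; 2)
  • {5,8}:  v_{5} + v_{8} = 2·v_{2}  →  sig = (2; 2)

Hence PRS(X_Σ) =
    |P|=2: 10 collections, coeffs (), (1), (1), (1), (1), (1), (1,1), (1,1), (2), (2)


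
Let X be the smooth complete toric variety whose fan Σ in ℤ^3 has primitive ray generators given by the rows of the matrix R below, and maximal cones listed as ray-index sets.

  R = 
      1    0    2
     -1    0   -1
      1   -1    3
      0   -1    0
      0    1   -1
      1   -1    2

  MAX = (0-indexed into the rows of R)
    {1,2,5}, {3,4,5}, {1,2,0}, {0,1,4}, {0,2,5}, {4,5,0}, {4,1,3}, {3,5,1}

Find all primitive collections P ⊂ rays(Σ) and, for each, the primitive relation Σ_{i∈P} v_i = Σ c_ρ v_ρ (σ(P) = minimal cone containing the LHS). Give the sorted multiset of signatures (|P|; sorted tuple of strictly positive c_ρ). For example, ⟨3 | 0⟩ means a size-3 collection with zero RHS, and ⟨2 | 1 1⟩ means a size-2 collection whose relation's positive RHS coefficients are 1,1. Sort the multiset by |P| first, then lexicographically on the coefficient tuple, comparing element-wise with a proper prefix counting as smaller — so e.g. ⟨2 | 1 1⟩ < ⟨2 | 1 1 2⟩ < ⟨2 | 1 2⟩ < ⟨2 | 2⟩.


The 5 primitive collections of Σ (r=6, n=3):

  {0,3}:  v_{0} + v_{3} = v_{5}  ⟹  sig = ⟨2 | 1⟩
  {2,4}:  v_{2} + v_{4} = v_{0}  ⟹  sig = ⟨2 | 1⟩
  {2,3}:  v_{2} + v_{3} = v_{1} + 2·v_{5}  ⟹  sig = ⟨2 | 1 2⟩
  {1,4,5}:  v_{1} + v_{4} + v_{5} = 0  ⟹  sig = ⟨3 | 0⟩
  {0,1,5}:  v_{0} + v_{1} + v_{5} = v_{2}  ⟹  sig = ⟨3 | 1⟩

so the primitive-relation signature multiset is
{ ⟨2 | 1⟩ ×2,  ⟨2 | 1 2⟩,  ⟨3 | 0⟩,  ⟨3 | 1⟩ }


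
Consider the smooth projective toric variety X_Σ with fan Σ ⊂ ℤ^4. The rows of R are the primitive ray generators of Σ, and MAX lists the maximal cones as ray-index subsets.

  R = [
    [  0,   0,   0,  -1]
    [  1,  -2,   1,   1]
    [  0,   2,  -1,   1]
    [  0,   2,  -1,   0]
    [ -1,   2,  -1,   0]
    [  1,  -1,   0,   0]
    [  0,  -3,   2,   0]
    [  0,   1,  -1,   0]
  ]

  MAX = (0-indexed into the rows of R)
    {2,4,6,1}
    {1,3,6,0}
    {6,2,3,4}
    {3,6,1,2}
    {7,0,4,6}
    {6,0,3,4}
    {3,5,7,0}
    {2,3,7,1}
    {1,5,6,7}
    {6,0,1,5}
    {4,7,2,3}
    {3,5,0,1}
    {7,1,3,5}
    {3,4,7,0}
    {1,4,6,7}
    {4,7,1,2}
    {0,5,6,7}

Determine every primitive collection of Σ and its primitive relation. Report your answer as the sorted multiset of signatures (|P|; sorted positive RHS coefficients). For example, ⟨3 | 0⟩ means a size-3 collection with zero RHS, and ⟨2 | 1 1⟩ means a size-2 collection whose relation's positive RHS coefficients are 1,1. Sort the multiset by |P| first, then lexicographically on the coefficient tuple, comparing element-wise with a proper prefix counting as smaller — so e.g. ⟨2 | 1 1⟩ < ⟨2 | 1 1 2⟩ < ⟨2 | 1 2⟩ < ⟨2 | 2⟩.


|primitive collections| = 9. Relations:

  • {0,2}:  v_{0} + v_{2} = v_{3}  →  sig = ⟨2 | 1⟩
  • {4,5}:  v_{4} + v_{5} = v_{7}  →  sig = ⟨2 | 1⟩
  • {2,5}:  v_{2} + v_{5} = v_{1} + v_{3} + v_{7}  →  sig = ⟨2 | 1 1 1⟩
  • {0,1,4}:  v_{0} + v_{1} + v_{4} = 0  →  sig = ⟨3 | 0⟩
  • {3,6,7}:  v_{3} + v_{6} + v_{7} = 0  →  sig = ⟨3 | 0⟩
  • {0,1,7}:  v_{0} + v_{1} + v_{7} = v_{5}  →  sig = ⟨3 | 1⟩
  • {1,3,4}:  v_{1} + v_{3} + v_{4} = v_{2}  →  sig = ⟨3 | 1⟩
  • {2,6,7}:  v_{2} + v_{6} + v_{7} = v_{1} + v_{4}  →  sig = ⟨3 | 1 1⟩
  • {3,5,6}:  v_{3} + v_{5} + v_{6} = v_{0} + v_{1}  →  sig = ⟨3 | 1 1⟩

so the primitive-relation signature multiset is
[⟨2 | 1⟩, ⟨2 | 1⟩, ⟨2 | 1 1 1⟩, ⟨3 | 0⟩, ⟨3 | 0⟩, ⟨3 | 1⟩, ⟨3 | 1⟩, ⟨3 | 1 1⟩, ⟨3 | 1 1⟩]


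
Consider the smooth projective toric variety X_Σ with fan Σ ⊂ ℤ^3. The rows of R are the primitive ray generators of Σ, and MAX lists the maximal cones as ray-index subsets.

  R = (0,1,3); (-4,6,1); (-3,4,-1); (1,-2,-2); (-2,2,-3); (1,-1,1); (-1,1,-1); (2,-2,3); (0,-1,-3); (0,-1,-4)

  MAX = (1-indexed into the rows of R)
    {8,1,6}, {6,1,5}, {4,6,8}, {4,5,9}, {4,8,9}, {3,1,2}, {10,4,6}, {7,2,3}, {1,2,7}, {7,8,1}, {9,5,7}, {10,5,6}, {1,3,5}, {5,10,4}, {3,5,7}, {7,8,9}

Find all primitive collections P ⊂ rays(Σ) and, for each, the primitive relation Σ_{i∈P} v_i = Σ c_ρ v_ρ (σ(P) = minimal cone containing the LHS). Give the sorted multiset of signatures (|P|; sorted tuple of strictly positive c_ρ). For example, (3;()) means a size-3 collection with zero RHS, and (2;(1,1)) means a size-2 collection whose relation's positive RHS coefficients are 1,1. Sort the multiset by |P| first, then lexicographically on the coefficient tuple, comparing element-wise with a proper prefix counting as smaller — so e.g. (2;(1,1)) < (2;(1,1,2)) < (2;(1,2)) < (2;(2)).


|primitive collections| = 24. Relations:

  P={1,9}:  v_{1} + v_{9} = 0  ⟹  sig = (2;())
  P={5,8}:  v_{5} + v_{8} = 0  ⟹  sig = (2;())
  P={6,7}:  v_{6} + v_{7} = 0  ⟹  sig = (2;())
  P={1,4}:  v_{1} + v_{4} = v_{6}  ⟹  sig = (2;(1))
  P={2,4}:  v_{2} + v_{4} = v_{3}  ⟹  sig = (2;(1))
  P={3,4}:  v_{3} + v_{4} = v_{5}  ⟹  sig = (2;(1))
  P={4,7}:  v_{4} + v_{7} = v_{9}  ⟹  sig = (2;(1))
  P={6,9}:  v_{6} + v_{9} = v_{4}  ⟹  sig = (2;(1))
  P={2,6}:  v_{2} + v_{6} = v_{1} + v_{3}  ⟹  sig = (2;(1,1))
  P={2,9}:  v_{2} + v_{9} = v_{3} + v_{7}  ⟹  sig = (2;(1,1))
  P={3,6}:  v_{3} + v_{6} = v_{1} + v_{5}  ⟹  sig = (2;(1,1))
  P={3,8}:  v_{3} + v_{8} = v_{1} + v_{7}  ⟹  sig = (2;(1,1))
  P={3,9}:  v_{3} + v_{9} = v_{5} + v_{7}  ⟹  sig = (2;(1,1))
  P={7,10}:  v_{7} + v_{10} = v_{4} + v_{5}  ⟹  sig = (2;(1,1))
  P={8,10}:  v_{8} + v_{10} = v_{4} + v_{6}  ⟹  sig = (2;(1,1))
  P={1,10}:  v_{1} + v_{10} = v_{5} + 2·v_{6}  ⟹  sig = (2;(1,2))
  P={2,10}:  v_{2} + v_{10} = v_{1} + 2·v_{5}  ⟹  sig = (2;(1,2))
  P={3,10}:  v_{3} + v_{10} = 2·v_{5} + v_{6}  ⟹  sig = (2;(1,2))
  P={9,10}:  v_{9} + v_{10} = 2·v_{4} + v_{5}  ⟹  sig = (2;(1,2))
  P={2,5}:  v_{2} + v_{5} = 2·v_{3}  ⟹  sig = (2;(2))
  P={2,8}:  v_{2} + v_{8} = 2·v_{1} + 2·v_{7}  ⟹  sig = (2;(2,2))
  P={1,3,7}:  v_{1} + v_{3} + v_{7} = v_{2}  ⟹  sig = (3;(1))
  P={1,5,7}:  v_{1} + v_{5} + v_{7} = v_{3}  ⟹  sig = (3;(1))
  P={4,5,6}:  v_{4} + v_{5} + v_{6} = v_{10}  ⟹  sig = (3;(1))

Signatures (|P|; sorted positive RHS coefficients), sorted:
[(2;()), (2;()), (2;()), (2;(1)), (2;(1)), (2;(1)), (2;(1)), (2;(1)), (2;(1,1)), (2;(1,1)), (2;(1,1)), (2;(1,1)), (2;(1,1)), (2;(1,1)), (2;(1,1)), (2;(1,2)), (2;(1,2)), (2;(1,2)), (2;(1,2)), (2;(2)), (2;(2,2)), (3;(1)), (3;(1)), (3;(1))]


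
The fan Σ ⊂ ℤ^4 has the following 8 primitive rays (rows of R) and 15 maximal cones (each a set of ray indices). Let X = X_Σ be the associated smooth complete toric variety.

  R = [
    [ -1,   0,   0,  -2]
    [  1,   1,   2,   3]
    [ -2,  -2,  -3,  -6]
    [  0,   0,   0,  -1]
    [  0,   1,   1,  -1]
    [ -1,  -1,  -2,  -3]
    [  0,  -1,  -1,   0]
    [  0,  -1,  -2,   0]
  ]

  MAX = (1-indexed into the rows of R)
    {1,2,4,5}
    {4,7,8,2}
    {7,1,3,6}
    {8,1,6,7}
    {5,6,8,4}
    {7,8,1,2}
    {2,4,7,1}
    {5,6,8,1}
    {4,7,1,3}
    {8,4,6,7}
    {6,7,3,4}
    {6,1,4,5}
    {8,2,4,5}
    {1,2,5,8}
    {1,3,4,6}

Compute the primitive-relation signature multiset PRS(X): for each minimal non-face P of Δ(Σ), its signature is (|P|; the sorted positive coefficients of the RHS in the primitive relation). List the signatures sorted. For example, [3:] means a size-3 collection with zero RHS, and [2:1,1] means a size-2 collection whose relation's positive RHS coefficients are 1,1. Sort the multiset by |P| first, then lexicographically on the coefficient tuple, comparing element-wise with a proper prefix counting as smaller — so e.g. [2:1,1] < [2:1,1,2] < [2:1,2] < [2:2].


7 minimal non-faces of Δ(Σ) (on 8 rays):

  • {2,6}:  v_{2} + v_{6} = 0  so sig = [2:]
  • {5,7}:  v_{5} + v_{7} = v_{4}  so sig = [2:1]
  • {2,3}:  v_{2} + v_{3} = v_{1} + v_{4} + v_{7}  so sig = [2:1,1,1]
  • {3,5}:  v_{3} + v_{5} = v_{1} + 2·v_{4} + v_{6}  so sig = [2:1,1,2]
  • {3,8}:  v_{3} + v_{8} = 2·v_{6} + v_{7}  so sig = [2:1,2]
  • {1,4,8}:  v_{1} + v_{4} + v_{8} = v_{6}  so sig = [3:1]
  • {1,4,6,7}:  v_{1} + v_{4} + v_{6} + v_{7} = v_{3}  so sig = [4:1]

Hence PRS(X_Σ) =
    |P|=2: 5 collections, coeffs (), (1), (1,1,1), (1,1,2), (1,2)
    |P|=3: 1 collection, coeffs (1)
    |P|=4: 1 collection, coeffs (1)


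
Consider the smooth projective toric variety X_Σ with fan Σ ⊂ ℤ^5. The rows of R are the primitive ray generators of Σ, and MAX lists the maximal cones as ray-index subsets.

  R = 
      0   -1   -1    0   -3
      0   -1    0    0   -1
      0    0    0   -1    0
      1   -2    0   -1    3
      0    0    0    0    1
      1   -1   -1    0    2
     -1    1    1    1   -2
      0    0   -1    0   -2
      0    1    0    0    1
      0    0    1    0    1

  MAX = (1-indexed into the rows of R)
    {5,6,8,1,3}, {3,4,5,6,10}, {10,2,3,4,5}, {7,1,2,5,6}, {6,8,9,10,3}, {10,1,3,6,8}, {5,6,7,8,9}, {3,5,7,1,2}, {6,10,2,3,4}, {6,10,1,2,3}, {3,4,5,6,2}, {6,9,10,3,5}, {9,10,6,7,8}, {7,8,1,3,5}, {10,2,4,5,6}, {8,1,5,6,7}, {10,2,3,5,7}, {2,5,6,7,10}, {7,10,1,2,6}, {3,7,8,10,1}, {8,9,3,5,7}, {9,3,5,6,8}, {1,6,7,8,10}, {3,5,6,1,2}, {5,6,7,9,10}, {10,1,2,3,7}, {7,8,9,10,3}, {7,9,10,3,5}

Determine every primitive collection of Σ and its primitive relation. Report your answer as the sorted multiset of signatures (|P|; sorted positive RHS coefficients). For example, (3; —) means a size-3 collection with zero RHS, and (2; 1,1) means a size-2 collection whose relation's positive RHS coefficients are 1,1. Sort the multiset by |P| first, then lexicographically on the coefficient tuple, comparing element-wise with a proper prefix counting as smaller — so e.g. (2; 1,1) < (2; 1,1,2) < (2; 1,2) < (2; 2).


11 minimal non-faces of Δ(Σ) (on 10 rays):

  P={2,9}:  v_{2} + v_{9} = 0  ⇒ sig = (2; —)
  P={1,9}:  v_{1} + v_{9} = v_{8}  ⇒ sig = (2; 1)
  P={2,8}:  v_{2} + v_{8} = v_{1}  ⇒ sig = (2; 1)
  P={4,7}:  v_{4} + v_{7} = v_{2} + v_{5} + v_{10}  ⇒ sig = (2; 1,1,1)
  P={4,8}:  v_{4} + v_{8} = v_{2} + v_{3} + v_{6}  ⇒ sig = (2; 1,1,1)
  P={4,9}:  v_{4} + v_{9} = v_{3} + v_{5} + v_{6} + v_{10}  ⇒ sig = (2; 1,1,1,1)
  P={1,4}:  v_{1} + v_{4} = 2·v_{2} + v_{3} + v_{6}  ⇒ sig = (2; 1,1,2)
  P={3,6,7}:  v_{3} + v_{6} + v_{7} = 0  ⇒ sig = (3; —)
  P={5,8,10}:  v_{5} + v_{8} + v_{10} = 0  ⇒ sig = (3; —)
  P={1,5,10}:  v_{1} + v_{5} + v_{10} = v_{2}  ⇒ sig = (3; 1)
  P={2,3,5,6,10}:  v_{2} + v_{3} + v_{5} + v_{6} + v_{10} = v_{4}  ⇒ sig = (5; 1)

Hence PRS(X_Σ) =
{ (2; —),  (2; 1) ×2,  (2; 1,1,1) ×2,  (2; 1,1,1,1),  (2; 1,1,2),  (3; —) ×2,  (3; 1),  (5; 1) }


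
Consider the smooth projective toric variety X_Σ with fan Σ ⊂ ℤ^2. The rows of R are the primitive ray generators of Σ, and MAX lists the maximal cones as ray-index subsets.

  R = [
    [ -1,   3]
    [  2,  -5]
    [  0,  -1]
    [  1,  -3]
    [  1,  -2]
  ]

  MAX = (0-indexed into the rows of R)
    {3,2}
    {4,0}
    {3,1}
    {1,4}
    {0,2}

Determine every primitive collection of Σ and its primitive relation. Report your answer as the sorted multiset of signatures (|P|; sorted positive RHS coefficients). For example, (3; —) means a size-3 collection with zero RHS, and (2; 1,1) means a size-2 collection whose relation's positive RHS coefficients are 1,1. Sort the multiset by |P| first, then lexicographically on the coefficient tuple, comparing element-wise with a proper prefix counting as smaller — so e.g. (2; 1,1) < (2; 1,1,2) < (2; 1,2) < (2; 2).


Σ has 5 primitive collections:

  • {0,3}:  v_{0} + v_{3} = 0 ; sig = (2; —)
  • {0,1}:  v_{0} + v_{1} = v_{4} ; sig = (2; 1)
  • {2,4}:  v_{2} + v_{4} = v_{3} ; sig = (2; 1)
  • {3,4}:  v_{3} + v_{4} = v_{1} ; sig = (2; 1)
  • {1,2}:  v_{1} + v_{2} = 2·v_{3} ; sig = (2; 2)

Signatures (|P|; sorted positive RHS coefficients), sorted:
{ (2; —),  (2; 1) ×3,  (2; 2) }


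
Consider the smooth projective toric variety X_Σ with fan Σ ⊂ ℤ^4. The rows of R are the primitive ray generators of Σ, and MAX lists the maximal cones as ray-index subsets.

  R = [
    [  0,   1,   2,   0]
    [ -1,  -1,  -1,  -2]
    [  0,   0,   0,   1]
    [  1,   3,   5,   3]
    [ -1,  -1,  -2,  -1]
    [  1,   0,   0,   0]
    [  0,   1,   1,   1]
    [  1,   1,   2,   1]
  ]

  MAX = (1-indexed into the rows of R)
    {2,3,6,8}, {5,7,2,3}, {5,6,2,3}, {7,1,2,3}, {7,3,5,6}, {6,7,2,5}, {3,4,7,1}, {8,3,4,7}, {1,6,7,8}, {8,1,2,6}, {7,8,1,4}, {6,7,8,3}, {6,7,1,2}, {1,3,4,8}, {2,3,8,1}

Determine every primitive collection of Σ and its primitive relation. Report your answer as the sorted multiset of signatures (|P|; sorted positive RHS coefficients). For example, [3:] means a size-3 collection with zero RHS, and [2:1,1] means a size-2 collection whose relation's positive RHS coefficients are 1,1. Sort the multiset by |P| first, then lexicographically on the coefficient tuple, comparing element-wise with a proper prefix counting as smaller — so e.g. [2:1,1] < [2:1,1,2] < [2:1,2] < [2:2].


9 collections generate NE(X_Σ); each relation:

  {5,8}:  v_{5} + v_{8} = 0  so sig = [2:]
  {1,5}:  v_{1} + v_{5} = v_{2} + v_{7}  so sig = [2:1,1]
  {4,5}:  v_{4} + v_{5} = v_{1} + v_{3} + v_{7}  so sig = [2:1,1,1]
  {2,4}:  v_{2} + v_{4} = 2·v_{1} + v_{3}  so sig = [2:1,2]
  {4,6}:  v_{4} + v_{6} = v_{7} + 2·v_{8}  so sig = [2:1,2]
  {1,3,6}:  v_{1} + v_{3} + v_{6} = v_{8}  so sig = [3:1]
  {2,7,8}:  v_{2} + v_{7} + v_{8} = v_{1}  so sig = [3:1]
  {2,3,6,7}:  v_{2} + v_{3} + v_{6} + v_{7} = 0  so sig = [4:]
  {1,3,7,8}:  v_{1} + v_{3} + v_{7} + v_{8} = v_{4}  so sig = [4:1]

so the primitive-relation signature multiset is
{ [2:],  [2:1,1],  [2:1,1,1],  [2:1,2] ×2,  [3:1] ×2,  [4:],  [4:1] }


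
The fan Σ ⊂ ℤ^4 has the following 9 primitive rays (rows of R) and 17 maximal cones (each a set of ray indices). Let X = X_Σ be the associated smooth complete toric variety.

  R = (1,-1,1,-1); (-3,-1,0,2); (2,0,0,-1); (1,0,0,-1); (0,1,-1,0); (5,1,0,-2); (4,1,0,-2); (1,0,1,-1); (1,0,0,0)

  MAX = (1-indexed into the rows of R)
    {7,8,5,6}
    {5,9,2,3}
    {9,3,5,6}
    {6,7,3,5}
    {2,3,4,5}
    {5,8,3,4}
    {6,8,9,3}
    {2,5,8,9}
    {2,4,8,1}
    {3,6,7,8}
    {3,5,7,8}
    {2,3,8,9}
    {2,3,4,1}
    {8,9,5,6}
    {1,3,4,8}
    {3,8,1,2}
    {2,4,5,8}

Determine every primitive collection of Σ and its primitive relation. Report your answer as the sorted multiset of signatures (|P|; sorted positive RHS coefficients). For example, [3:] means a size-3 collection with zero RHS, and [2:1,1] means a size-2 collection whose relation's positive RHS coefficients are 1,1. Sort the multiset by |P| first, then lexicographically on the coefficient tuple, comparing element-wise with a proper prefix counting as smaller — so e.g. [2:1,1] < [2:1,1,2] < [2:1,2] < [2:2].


|primitive collections| = 14. Relations:

  {1,5}:  v_{1} + v_{5} = v_{4}  ⇒ sig = [2:1]
  {2,7}:  v_{2} + v_{7} = v_{9}  ⇒ sig = [2:1]
  {4,9}:  v_{4} + v_{9} = v_{3}  ⇒ sig = [2:1]
  {7,9}:  v_{7} + v_{9} = v_{6}  ⇒ sig = [2:1]
  {4,6}:  v_{4} + v_{6} = v_{3} + v_{7}  ⇒ sig = [2:1,1]
  {1,6}:  v_{1} + v_{6} = 2·v_{3} + v_{8} + v_{9}  ⇒ sig = [2:1,1,2]
  {1,9}:  v_{1} + v_{9} = v_{2} + 2·v_{3} + v_{8}  ⇒ sig = [2:1,1,2]
  {4,7}:  v_{4} + v_{7} = 2·v_{3} + v_{5} + v_{8}  ⇒ sig = [2:1,1,2]
  {1,7}:  v_{1} + v_{7} = 2·v_{3} + v_{8}  ⇒ sig = [2:1,2]
  {2,6}:  v_{2} + v_{6} = 2·v_{9}  ⇒ sig = [2:2]
  {2,3,5,8}:  v_{2} + v_{3} + v_{5} + v_{8} = 0  ⇒ sig = [4:]
  {2,3,4,8}:  v_{2} + v_{3} + v_{4} + v_{8} = v_{1}  ⇒ sig = [4:1]
  {3,5,8,9}:  v_{3} + v_{5} + v_{8} + v_{9} = v_{7}  ⇒ sig = [4:1]
  {3,5,6,8}:  v_{3} + v_{5} + v_{6} + v_{8} = 2·v_{7}  ⇒ sig = [4:2]

so the primitive-relation signature multiset is
{ [2:1] ×4,  [2:1,1],  [2:1,1,2] ×3,  [2:1,2],  [2:2],  [4:],  [4:1] ×2,  [4:2] }


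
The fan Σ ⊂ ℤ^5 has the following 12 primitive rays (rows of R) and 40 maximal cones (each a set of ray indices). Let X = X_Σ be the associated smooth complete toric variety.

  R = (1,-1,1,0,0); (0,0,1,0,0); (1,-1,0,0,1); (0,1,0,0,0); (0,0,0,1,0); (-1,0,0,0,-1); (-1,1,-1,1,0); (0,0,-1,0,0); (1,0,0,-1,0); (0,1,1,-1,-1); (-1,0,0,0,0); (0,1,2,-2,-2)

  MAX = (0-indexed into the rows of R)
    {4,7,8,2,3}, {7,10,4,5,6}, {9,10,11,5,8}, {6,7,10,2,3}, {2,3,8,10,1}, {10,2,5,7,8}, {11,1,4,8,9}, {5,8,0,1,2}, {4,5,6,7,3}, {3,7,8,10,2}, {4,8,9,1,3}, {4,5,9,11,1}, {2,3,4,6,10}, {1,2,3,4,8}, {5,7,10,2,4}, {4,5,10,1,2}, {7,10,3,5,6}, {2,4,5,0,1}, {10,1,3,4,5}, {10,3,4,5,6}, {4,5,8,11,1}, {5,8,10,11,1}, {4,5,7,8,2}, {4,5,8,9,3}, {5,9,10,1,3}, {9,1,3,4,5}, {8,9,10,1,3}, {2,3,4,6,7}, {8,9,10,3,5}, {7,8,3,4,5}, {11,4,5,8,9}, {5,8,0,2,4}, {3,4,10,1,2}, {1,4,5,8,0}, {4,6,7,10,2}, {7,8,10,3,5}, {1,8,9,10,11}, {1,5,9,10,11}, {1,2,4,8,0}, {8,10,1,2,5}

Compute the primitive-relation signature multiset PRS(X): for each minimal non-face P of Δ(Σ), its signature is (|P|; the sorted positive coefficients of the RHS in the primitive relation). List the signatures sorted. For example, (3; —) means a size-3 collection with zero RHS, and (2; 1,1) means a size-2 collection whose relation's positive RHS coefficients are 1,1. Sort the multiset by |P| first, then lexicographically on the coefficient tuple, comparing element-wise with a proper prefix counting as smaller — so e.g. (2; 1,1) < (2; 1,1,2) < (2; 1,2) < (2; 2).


Σ has 25 primitive collections:

  • {1,7}:  v_{1} + v_{7} = 0  so sig = (2; —)
  • {0,6}:  v_{0} + v_{6} = v_{4}  so sig = (2; 1)
  • {2,9}:  v_{2} + v_{9} = v_{1} + v_{8}  so sig = (2; 1,1)
  • {6,8}:  v_{6} + v_{8} = v_{3} + v_{7}  so sig = (2; 1,1)
  • {0,3}:  v_{0} + v_{3} = v_{1} + v_{4} + v_{8}  so sig = (2; 1,1,1)
  • {0,10}:  v_{0} + v_{10} = v_{1} + v_{2} + v_{5}  so sig = (2; 1,1,1)
  • {1,6}:  v_{1} + v_{6} = v_{3} + v_{4} + v_{10}  so sig = (2; 1,1,1)
  • {6,11}:  v_{6} + v_{11} = v_{3} + v_{5} + v_{9}  so sig = (2; 1,1,1)
  • {7,9}:  v_{7} + v_{9} = v_{3} + v_{5} + v_{8}  so sig = (2; 1,1,1)
  • {7,11}:  v_{7} + v_{11} = v_{5} + v_{8} + v_{9}  so sig = (2; 1,1,1)
  • {0,7}:  v_{0} + v_{7} = v_{2} + v_{4} + v_{5} + v_{8}  so sig = (2; 1,1,1,1)
  • {0,9}:  v_{0} + v_{9} = 2·v_{1} + v_{4} + v_{5} + 2·v_{8}  so sig = (2; 1,1,2,2)
  • {6,9}:  v_{6} + v_{9} = 2·v_{3} + v_{5}  so sig = (2; 1,2)
  • {2,11}:  v_{2} + v_{11} = 2·v_{1} + v_{5} + 2·v_{8}  so sig = (2; 1,2,2)
  • {0,11}:  v_{0} + v_{11} = 3·v_{1} + v_{4} + 2·v_{5} + 3·v_{8}  so sig = (2; 1,2,3,3)
  • {3,11}:  v_{3} + v_{11} = 2·v_{9}  so sig = (2; 2)
  • {2,3,5}:  v_{2} + v_{3} + v_{5} = 0  so sig = (3; —)
  • {4,8,10}:  v_{4} + v_{8} + v_{10} = 0  so sig = (3; —)
  • {2,5,6}:  v_{2} + v_{5} + v_{6} = v_{4} + v_{7} + v_{10}  so sig = (3; 1,1,1)
  • {4,9,10}:  v_{4} + v_{9} + v_{10} = v_{1} + v_{3} + v_{5}  so sig = (3; 1,1,1)
  • {4,10,11}:  v_{4} + v_{10} + v_{11} = v_{1} + v_{5} + v_{9}  so sig = (3; 1,1,1)
  • {1,3,5,8}:  v_{1} + v_{3} + v_{5} + v_{8} = v_{9}  so sig = (4; 1)
  • {1,5,8,9}:  v_{1} + v_{5} + v_{8} + v_{9} = v_{11}  so sig = (4; 1)
  • {3,4,7,10}:  v_{3} + v_{4} + v_{7} + v_{10} = v_{6}  so sig = (4; 1)
  • {1,2,4,5,8}:  v_{1} + v_{2} + v_{4} + v_{5} + v_{8} = v_{0}  so sig = (5; 1)

Signatures (|P|; sorted positive RHS coefficients), sorted:
    (2; —)
    (2; 1)
    (2; 1,1)
    (2; 1,1)
    (2; 1,1,1)
    (2; 1,1,1)
    (2; 1,1,1)
    (2; 1,1,1)
    (2; 1,1,1)
    (2; 1,1,1)
    (2; 1,1,1,1)
    (2; 1,1,2,2)
    (2; 1,2)
    (2; 1,2,2)
    (2; 1,2,3,3)
    (2; 2)
    (3; —)
    (3; —)
    (3; 1,1,1)
    (3; 1,1,1)
    (3; 1,1,1)
    (4; 1)
    (4; 1)
    (4; 1)
    (5; 1)


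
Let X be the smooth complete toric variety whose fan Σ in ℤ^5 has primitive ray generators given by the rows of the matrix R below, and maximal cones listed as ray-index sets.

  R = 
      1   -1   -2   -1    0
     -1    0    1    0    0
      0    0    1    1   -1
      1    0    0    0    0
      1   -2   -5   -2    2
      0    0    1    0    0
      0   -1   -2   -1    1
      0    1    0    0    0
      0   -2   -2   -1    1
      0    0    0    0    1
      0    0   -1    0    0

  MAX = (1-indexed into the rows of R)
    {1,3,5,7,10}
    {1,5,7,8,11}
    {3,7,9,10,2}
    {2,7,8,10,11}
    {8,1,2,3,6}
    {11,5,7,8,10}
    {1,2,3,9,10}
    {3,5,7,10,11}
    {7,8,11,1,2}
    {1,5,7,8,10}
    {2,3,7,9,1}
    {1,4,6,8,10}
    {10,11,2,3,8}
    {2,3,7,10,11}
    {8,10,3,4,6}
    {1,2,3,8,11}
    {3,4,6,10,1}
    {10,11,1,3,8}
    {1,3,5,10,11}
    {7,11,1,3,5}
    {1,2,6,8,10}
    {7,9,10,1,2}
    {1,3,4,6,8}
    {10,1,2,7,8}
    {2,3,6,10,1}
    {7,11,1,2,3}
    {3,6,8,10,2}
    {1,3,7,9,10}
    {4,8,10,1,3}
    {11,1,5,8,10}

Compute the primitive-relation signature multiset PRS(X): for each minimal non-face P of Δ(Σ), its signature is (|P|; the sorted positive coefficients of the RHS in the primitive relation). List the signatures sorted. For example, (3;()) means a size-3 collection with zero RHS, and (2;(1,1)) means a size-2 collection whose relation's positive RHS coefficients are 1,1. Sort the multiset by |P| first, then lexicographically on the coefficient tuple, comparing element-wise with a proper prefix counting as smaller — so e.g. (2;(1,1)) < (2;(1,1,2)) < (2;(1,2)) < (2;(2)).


Δ(Σ) — 11 vertices, 20 min non-faces:

  P = {6,11}:  v_{6} + v_{11} = 0  so sig = (2;())
  P = {2,4}:  v_{2} + v_{4} = v_{6}  so sig = (2;(1))
  P = {8,9}:  v_{8} + v_{9} = v_{7}  so sig = (2;(1))
  P = {4,7}:  v_{4} + v_{7} = v_{1} + v_{10}  so sig = (2;(1,1))
  P = {5,6}:  v_{5} + v_{6} = v_{1} + v_{7} + v_{10}  so sig = (2;(1,1,1))
  P = {6,7}:  v_{6} + v_{7} = v_{1} + v_{2} + v_{10}  so sig = (2;(1,1,1))
  P = {4,11}:  v_{4} + v_{11} = v_{1} + v_{3} + v_{8} + v_{10}  so sig = (2;(1,1,1,1))
  P = {5,9}:  v_{5} + v_{9} = v_{1} + v_{3} + 3·v_{7} + v_{10}  so sig = (2;(1,1,1,3))
  P = {4,9}:  v_{4} + v_{9} = 2·v_{1} + v_{2} + v_{3} + 2·v_{10}  so sig = (2;(1,1,2,2))
  P = {9,11}:  v_{9} + v_{11} = v_{3} + 2·v_{7}  so sig = (2;(1,2))
  P = {4,5}:  v_{4} + v_{5} = 2·v_{1} + 2·v_{10} + v_{11}  so sig = (2;(1,2,2))
  P = {6,9}:  v_{6} + v_{9} = 2·v_{1} + 2·v_{2} + v_{3} + 2·v_{10}  so sig = (2;(1,2,2,2))
  P = {2,5}:  v_{2} + v_{5} = 2·v_{7}  so sig = (2;(2))
  P = {3,7,8}:  v_{3} + v_{7} + v_{8} = v_{11}  so sig = (3;(1))
  P = {3,5,8}:  v_{3} + v_{5} + v_{8} = v_{1} + v_{10} + 2·v_{11}  so sig = (3;(1,1,2))
  P = {1,2,10,11}:  v_{1} + v_{2} + v_{10} + v_{11} = v_{7}  so sig = (4;(1))
  P = {1,7,10,11}:  v_{1} + v_{7} + v_{10} + v_{11} = v_{5}  so sig = (4;(1))
  P = {1,2,3,8,10}:  v_{1} + v_{2} + v_{3} + v_{8} + v_{10} = 0  so sig = (5;())
  P = {1,2,3,7,10}:  v_{1} + v_{2} + v_{3} + v_{7} + v_{10} = v_{9}  so sig = (5;(1))
  P = {1,3,6,8,10}:  v_{1} + v_{3} + v_{6} + v_{8} + v_{10} = v_{4}  so sig = (5;(1))

Sorted signature multiset PRS(X):
{ (2;()),  (2;(1)) ×2,  (2;(1,1)),  (2;(1,1,1)) ×2,  (2;(1,1,1,1)),  (2;(1,1,1,3)),  (2;(1,1,2,2)),  (2;(1,2)),  (2;(1,2,2)),  (2;(1,2,2,2)),  (2;(2)),  (3;(1)),  (3;(1,1,2)),  (4;(1)) ×2,  (5;()),  (5;(1)) ×2 }


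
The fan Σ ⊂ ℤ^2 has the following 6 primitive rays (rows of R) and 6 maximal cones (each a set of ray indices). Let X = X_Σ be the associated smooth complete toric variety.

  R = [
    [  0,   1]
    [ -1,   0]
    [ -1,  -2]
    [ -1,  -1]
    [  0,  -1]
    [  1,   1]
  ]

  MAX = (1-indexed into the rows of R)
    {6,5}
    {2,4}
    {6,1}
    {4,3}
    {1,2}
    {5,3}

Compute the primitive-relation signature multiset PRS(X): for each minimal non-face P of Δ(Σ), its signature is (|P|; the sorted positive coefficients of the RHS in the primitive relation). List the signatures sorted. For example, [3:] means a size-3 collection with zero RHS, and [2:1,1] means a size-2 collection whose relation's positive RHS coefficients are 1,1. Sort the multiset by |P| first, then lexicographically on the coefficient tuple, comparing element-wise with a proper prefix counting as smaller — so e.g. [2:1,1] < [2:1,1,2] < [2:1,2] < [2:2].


Δ(Σ) — 6 vertices, 9 min non-faces:

  {1,5}:  v_{1} + v_{5} = 0 — sig = [2:]
  {4,6}:  v_{4} + v_{6} = 0 — sig = [2:]
  {1,3}:  v_{1} + v_{3} = v_{4} — sig = [2:1]
  {1,4}:  v_{1} + v_{4} = v_{2} — sig = [2:1]
  {2,5}:  v_{2} + v_{5} = v_{4} — sig = [2:1]
  {2,6}:  v_{2} + v_{6} = v_{1} — sig = [2:1]
  {3,6}:  v_{3} + v_{6} = v_{5} — sig = [2:1]
  {4,5}:  v_{4} + v_{5} = v_{3} — sig = [2:1]
  {2,3}:  v_{2} + v_{3} = 2·v_{4} — sig = [2:2]

Hence PRS(X_Σ) =
{ [2:] ×2,  [2:1] ×6,  [2:2] }


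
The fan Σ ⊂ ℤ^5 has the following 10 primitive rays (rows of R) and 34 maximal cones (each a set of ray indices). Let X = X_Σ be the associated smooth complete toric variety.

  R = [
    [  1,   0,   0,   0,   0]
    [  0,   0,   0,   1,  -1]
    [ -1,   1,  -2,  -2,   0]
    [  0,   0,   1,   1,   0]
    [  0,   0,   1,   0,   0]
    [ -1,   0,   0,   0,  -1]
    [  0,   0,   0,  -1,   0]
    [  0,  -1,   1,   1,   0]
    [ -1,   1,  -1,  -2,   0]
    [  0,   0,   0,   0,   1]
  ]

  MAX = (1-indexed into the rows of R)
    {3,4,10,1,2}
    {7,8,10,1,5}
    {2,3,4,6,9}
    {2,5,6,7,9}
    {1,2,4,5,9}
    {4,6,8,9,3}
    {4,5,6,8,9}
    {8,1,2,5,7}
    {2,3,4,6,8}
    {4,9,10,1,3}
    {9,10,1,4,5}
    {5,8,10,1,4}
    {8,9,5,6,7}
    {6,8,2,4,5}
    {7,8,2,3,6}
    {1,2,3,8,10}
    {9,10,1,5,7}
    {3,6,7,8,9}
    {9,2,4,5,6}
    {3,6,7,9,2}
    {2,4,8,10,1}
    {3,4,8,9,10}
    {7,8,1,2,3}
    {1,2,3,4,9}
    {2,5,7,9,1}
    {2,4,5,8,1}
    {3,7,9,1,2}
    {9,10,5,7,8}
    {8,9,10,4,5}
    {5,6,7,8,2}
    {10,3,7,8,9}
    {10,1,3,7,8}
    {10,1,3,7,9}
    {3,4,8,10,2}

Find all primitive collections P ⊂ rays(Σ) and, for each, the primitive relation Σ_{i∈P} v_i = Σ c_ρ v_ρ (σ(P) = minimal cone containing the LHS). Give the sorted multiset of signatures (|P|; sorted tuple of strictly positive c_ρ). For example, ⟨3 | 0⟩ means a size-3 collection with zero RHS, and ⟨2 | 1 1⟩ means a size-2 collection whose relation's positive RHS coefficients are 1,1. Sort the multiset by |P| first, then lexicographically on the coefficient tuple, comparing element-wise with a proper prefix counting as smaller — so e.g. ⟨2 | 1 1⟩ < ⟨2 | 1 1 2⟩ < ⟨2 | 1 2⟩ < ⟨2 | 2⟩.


The 10 primitive collections of Σ (r=10, n=5):

  • {3,5}:  v_{3} + v_{5} = v_{9}  →  sig = ⟨2 | 1⟩
  • {4,7}:  v_{4} + v_{7} = v_{5}  →  sig = ⟨2 | 1⟩
  • {1,6}:  v_{1} + v_{6} = v_{2} + v_{7}  →  sig = ⟨2 | 1 1⟩
  • {6,10}:  v_{6} + v_{10} = v_{3} + v_{4} + v_{8}  →  sig = ⟨2 | 1 1 1⟩
  • {2,7,10}:  v_{2} + v_{7} + v_{10} = 0  →  sig = ⟨3 | 0⟩
  • {1,8,9}:  v_{1} + v_{8} + v_{9} = v_{7}  →  sig = ⟨3 | 1⟩
  • {2,5,10}:  v_{2} + v_{5} + v_{10} = v_{4}  →  sig = ⟨3 | 1⟩
  • {2,8,9}:  v_{2} + v_{8} + v_{9} = v_{6}  →  sig = ⟨3 | 1⟩
  • {2,9,10}:  v_{2} + v_{9} + v_{10} = v_{3} + v_{4}  →  sig = ⟨3 | 1 1⟩
  • {1,3,4,8}:  v_{1} + v_{3} + v_{4} + v_{8} = 0  →  sig = ⟨4 | 0⟩

so the primitive-relation signature multiset is
    |P|=2: 4 collections, coeffs (1), (1), (1,1), (1,1,1)
    |P|=3: 5 collections, coeffs (), (1), (1), (1), (1,1)
    |P|=4: 1 collection, coeffs ()


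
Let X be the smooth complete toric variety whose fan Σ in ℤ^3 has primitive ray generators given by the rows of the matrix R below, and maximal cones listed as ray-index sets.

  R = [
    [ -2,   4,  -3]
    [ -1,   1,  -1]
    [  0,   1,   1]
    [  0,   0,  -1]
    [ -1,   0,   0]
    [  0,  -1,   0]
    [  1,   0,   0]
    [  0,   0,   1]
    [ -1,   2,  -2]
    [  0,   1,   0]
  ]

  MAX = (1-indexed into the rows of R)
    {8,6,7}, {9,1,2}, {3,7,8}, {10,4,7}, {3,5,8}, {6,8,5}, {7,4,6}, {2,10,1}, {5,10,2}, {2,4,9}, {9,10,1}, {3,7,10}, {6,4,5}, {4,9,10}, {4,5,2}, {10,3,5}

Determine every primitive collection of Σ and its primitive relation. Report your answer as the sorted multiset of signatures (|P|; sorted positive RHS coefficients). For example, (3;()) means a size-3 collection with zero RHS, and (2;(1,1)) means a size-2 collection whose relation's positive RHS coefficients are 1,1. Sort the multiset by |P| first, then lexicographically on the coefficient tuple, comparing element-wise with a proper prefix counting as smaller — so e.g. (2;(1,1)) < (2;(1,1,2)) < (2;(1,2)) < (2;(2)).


24 minimal non-faces of Δ(Σ) (on 10 rays):

  {4,8}:  v_{4} + v_{8} = 0  so sig = (2;())
  {5,7}:  v_{5} + v_{7} = 0  so sig = (2;())
  {6,10}:  v_{6} + v_{10} = 0  so sig = (2;())
  {3,4}:  v_{3} + v_{4} = v_{10}  so sig = (2;(1))
  {3,6}:  v_{3} + v_{6} = v_{8}  so sig = (2;(1))
  {8,10}:  v_{8} + v_{10} = v_{3}  so sig = (2;(1))
  {1,6}:  v_{1} + v_{6} = v_{2} + v_{9}  so sig = (2;(1,1))
  {2,6}:  v_{2} + v_{6} = v_{4} + v_{5}  so sig = (2;(1,1))
  {2,7}:  v_{2} + v_{7} = v_{4} + v_{10}  so sig = (2;(1,1))
  {2,8}:  v_{2} + v_{8} = v_{5} + v_{10}  so sig = (2;(1,1))
  {6,9}:  v_{6} + v_{9} = v_{2} + v_{4}  so sig = (2;(1,1))
  {8,9}:  v_{8} + v_{9} = v_{2} + v_{10}  so sig = (2;(1,1))
  {1,7}:  v_{1} + v_{7} = v_{4} + v_{9} + 2·v_{10}  so sig = (2;(1,1,2))
  {2,3}:  v_{2} + v_{3} = v_{5} + 2·v_{10}  so sig = (2;(1,2))
  {3,9}:  v_{3} + v_{9} = v_{2} + 2·v_{10}  so sig = (2;(1,2))
  {1,5}:  v_{1} + v_{5} = 3·v_{2} + v_{10}  so sig = (2;(1,3))
  {1,4}:  v_{1} + v_{4} = 2·v_{9}  so sig = (2;(2))
  {5,9}:  v_{5} + v_{9} = 2·v_{2}  so sig = (2;(2))
  {1,8}:  v_{1} + v_{8} = 2·v_{2} + 2·v_{10}  so sig = (2;(2,2))
  {7,9}:  v_{7} + v_{9} = 2·v_{4} + 2·v_{10}  so sig = (2;(2,2))
  {1,3}:  v_{1} + v_{3} = 2·v_{2} + 3·v_{10}  so sig = (2;(2,3))
  {2,4,10}:  v_{2} + v_{4} + v_{10} = v_{9}  so sig = (3;(1))
  {2,9,10}:  v_{2} + v_{9} + v_{10} = v_{1}  so sig = (3;(1))
  {4,5,10}:  v_{4} + v_{5} + v_{10} = v_{2}  so sig = (3;(1))

Hence PRS(X_Σ) =
[(2;()), (2;()), (2;()), (2;(1)), (2;(1)), (2;(1)), (2;(1,1)), (2;(1,1)), (2;(1,1)), (2;(1,1)), (2;(1,1)), (2;(1,1)), (2;(1,1,2)), (2;(1,2)), (2;(1,2)), (2;(1,3)), (2;(2)), (2;(2)), (2;(2,2)), (2;(2,2)), (2;(2,3)), (3;(1)), (3;(1)), (3;(1))]


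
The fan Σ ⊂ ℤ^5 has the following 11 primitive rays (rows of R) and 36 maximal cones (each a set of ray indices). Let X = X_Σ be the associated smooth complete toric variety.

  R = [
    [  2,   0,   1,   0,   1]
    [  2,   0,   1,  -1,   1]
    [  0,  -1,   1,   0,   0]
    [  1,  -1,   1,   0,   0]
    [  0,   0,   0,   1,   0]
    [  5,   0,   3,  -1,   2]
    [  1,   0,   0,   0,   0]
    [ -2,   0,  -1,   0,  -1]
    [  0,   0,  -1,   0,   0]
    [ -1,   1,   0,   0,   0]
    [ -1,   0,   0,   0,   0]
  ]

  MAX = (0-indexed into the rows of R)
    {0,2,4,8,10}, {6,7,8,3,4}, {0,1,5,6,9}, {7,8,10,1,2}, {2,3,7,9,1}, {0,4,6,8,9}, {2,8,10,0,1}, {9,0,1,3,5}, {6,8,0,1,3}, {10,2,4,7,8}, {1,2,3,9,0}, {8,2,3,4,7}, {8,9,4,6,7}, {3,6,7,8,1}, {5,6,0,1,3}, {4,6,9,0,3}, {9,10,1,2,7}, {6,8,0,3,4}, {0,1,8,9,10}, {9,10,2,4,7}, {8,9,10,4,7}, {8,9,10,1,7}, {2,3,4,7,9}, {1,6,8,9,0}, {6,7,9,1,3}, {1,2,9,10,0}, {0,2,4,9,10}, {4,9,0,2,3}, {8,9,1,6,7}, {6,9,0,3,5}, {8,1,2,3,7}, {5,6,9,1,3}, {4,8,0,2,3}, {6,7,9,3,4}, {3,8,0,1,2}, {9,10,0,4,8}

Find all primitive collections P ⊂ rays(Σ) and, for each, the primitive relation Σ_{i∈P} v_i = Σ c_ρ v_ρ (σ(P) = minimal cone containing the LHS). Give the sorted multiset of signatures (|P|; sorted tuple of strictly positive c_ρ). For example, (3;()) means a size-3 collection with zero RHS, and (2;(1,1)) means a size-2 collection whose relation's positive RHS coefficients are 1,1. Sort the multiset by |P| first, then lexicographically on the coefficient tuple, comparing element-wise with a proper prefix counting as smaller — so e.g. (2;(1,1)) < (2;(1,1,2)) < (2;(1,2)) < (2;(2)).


Primitive collections (13):

  P={0,7}:  v_{0} + v_{7} = 0 — sig = (2;())
  P={6,10}:  v_{6} + v_{10} = 0 — sig = (2;())
  P={1,4}:  v_{1} + v_{4} = v_{0} — sig = (2;(1))
  P={2,6}:  v_{2} + v_{6} = v_{3} — sig = (2;(1))
  P={3,10}:  v_{3} + v_{10} = v_{2} — sig = (2;(1))
  P={5,8}:  v_{5} + v_{8} = v_{0} + v_{1} + v_{6} — sig = (2;(1,1,1))
  P={5,7}:  v_{5} + v_{7} = v_{1} + v_{3} + v_{6} + v_{9} — sig = (2;(1,1,1,1))
  P={5,10}:  v_{5} + v_{10} = v_{0} + v_{1} + v_{3} + v_{9} — sig = (2;(1,1,1,1))
  P={2,5}:  v_{2} + v_{5} = v_{0} + v_{1} + 2·v_{3} + v_{9} — sig = (2;(1,1,1,2))
  P={4,5}:  v_{4} + v_{5} = 2·v_{0} + v_{3} + v_{6} + v_{9} — sig = (2;(1,1,1,2))
  P={3,8,9}:  v_{3} + v_{8} + v_{9} = 0 — sig = (3;())
  P={2,8,9}:  v_{2} + v_{8} + v_{9} = v_{10} — sig = (3;(1))
  P={0,1,3,6,9}:  v_{0} + v_{1} + v_{3} + v_{6} + v_{9} = v_{5} — sig = (5;(1))

Signatures (|P|; sorted positive RHS coefficients), sorted:
    (2;())
    (2;())
    (2;(1))
    (2;(1))
    (2;(1))
    (2;(1,1,1))
    (2;(1,1,1,1))
    (2;(1,1,1,1))
    (2;(1,1,1,2))
    (2;(1,1,1,2))
    (3;())
    (3;(1))
    (5;(1))


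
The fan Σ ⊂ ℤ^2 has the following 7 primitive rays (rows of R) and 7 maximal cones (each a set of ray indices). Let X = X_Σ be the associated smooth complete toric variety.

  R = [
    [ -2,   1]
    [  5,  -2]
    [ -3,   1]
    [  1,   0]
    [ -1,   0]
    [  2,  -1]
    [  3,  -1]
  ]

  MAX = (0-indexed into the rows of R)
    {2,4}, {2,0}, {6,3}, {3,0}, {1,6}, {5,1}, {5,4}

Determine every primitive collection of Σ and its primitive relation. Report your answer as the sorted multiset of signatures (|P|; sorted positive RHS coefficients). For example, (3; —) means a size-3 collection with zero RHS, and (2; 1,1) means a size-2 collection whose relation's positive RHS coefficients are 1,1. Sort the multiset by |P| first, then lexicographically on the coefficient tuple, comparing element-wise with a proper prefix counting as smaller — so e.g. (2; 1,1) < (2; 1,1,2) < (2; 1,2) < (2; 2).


Minimal non-faces — 14 found among 7 rays, 7 max cones:

  P={0,5}:  v_{0} + v_{5} = 0 — sig = (2; —)
  P={2,6}:  v_{2} + v_{6} = 0 — sig = (2; —)
  P={3,4}:  v_{3} + v_{4} = 0 — sig = (2; —)
  P={0,1}:  v_{0} + v_{1} = v_{6} — sig = (2; 1)
  P={0,4}:  v_{0} + v_{4} = v_{2} — sig = (2; 1)
  P={0,6}:  v_{0} + v_{6} = v_{3} — sig = (2; 1)
  P={1,2}:  v_{1} + v_{2} = v_{5} — sig = (2; 1)
  P={2,3}:  v_{2} + v_{3} = v_{0} — sig = (2; 1)
  P={2,5}:  v_{2} + v_{5} = v_{4} — sig = (2; 1)
  P={3,5}:  v_{3} + v_{5} = v_{6} — sig = (2; 1)
  P={4,6}:  v_{4} + v_{6} = v_{5} — sig = (2; 1)
  P={5,6}:  v_{5} + v_{6} = v_{1} — sig = (2; 1)
  P={1,3}:  v_{1} + v_{3} = 2·v_{6} — sig = (2; 2)
  P={1,4}:  v_{1} + v_{4} = 2·v_{5} — sig = (2; 2)

Sorted signature multiset PRS(X):
[(2; —), (2; —), (2; —), (2; 1), (2; 1), (2; 1), (2; 1), (2; 1), (2; 1), (2; 1), (2; 1), (2; 1), (2; 2), (2; 2)]


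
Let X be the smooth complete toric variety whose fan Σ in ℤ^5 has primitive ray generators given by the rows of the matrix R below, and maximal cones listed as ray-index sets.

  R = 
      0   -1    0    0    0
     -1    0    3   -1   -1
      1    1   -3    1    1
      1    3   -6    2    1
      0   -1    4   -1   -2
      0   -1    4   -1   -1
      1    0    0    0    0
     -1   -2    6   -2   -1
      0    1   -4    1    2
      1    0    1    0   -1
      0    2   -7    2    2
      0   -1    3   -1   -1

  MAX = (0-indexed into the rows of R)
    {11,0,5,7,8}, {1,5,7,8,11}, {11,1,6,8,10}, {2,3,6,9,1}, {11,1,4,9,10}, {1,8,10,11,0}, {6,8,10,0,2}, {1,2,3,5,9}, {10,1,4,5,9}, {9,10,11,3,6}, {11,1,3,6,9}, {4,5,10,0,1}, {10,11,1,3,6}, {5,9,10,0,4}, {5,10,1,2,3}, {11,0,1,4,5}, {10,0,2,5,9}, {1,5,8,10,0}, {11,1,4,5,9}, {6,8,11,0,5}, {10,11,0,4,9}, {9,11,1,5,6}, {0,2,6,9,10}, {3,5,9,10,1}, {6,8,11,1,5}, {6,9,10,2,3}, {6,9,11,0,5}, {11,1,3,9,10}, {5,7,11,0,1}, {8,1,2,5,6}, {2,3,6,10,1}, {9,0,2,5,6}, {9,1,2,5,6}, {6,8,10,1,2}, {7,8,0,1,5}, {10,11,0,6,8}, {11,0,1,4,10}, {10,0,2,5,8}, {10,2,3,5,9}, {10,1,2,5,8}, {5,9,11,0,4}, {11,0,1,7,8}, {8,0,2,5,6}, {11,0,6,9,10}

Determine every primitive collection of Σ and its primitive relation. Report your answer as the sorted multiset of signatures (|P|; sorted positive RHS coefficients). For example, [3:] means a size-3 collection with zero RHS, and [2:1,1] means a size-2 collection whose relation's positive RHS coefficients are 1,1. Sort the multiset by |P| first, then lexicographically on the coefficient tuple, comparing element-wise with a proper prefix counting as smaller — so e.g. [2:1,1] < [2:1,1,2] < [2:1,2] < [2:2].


The 24 primitive collections of Σ (r=12, n=5):

  P = {4,8}:  v_{4} + v_{8} = 0 — sig = [2:]
  P = {2,4}:  v_{2} + v_{4} = v_{9} — sig = [2:1]
  P = {2,11}:  v_{2} + v_{11} = v_{6} — sig = [2:1]
  P = {8,9}:  v_{8} + v_{9} = v_{2} — sig = [2:1]
  P = {0,3}:  v_{0} + v_{3} = v_{9} + v_{10} — sig = [2:1,1]
  P = {3,7}:  v_{3} + v_{7} = v_{1} + v_{2} — sig = [2:1,1]
  P = {4,6}:  v_{4} + v_{6} = v_{9} + v_{11} — sig = [2:1,1]
  P = {7,9}:  v_{7} + v_{9} = v_{5} + v_{11} — sig = [2:1,1]
  P = {2,7}:  v_{2} + v_{7} = v_{5} + v_{8} + v_{11} — sig = [2:1,1,1]
  P = {7,10}:  v_{7} + v_{10} = v_{0} + v_{1} + v_{8} — sig = [2:1,1,1]
  P = {4,7}:  v_{4} + v_{7} = v_{0} + v_{1} + v_{5} + v_{11} — sig = [2:1,1,1,1]
  P = {3,4}:  v_{3} + v_{4} = v_{1} + 2·v_{9} + v_{10} — sig = [2:1,1,2]
  P = {3,8}:  v_{3} + v_{8} = v_{1} + 2·v_{2} + v_{10} — sig = [2:1,1,2]
  P = {6,7}:  v_{6} + v_{7} = v_{5} + v_{8} + 2·v_{11} — sig = [2:1,1,2]
  P = {0,1,2}:  v_{0} + v_{1} + v_{2} = 0 — sig = [3:]
  P = {5,10,11}:  v_{5} + v_{10} + v_{11} = 0 — sig = [3:]
  P = {0,1,6}:  v_{0} + v_{1} + v_{6} = v_{11} — sig = [3:1]
  P = {0,1,9}:  v_{0} + v_{1} + v_{9} = v_{4} — sig = [3:1]
  P = {5,6,10}:  v_{5} + v_{6} + v_{10} = v_{2} — sig = [3:1]
  P = {3,5,11}:  v_{3} + v_{5} + v_{11} = v_{1} + v_{2} + v_{9} — sig = [3:1,1,1]
  P = {3,5,6}:  v_{3} + v_{5} + v_{6} = v_{1} + 2·v_{2} + v_{9} — sig = [3:1,1,2]
  P = {1,2,9,10}:  v_{1} + v_{2} + v_{9} + v_{10} = v_{3} — sig = [4:1]
  P = {1,6,9,10}:  v_{1} + v_{6} + v_{9} + v_{10} = v_{3} + v_{11} — sig = [4:1,1]
  P = {0,1,5,8,11}:  v_{0} + v_{1} + v_{5} + v_{8} + v_{11} = v_{7} — sig = [5:1]

Hence PRS(X_Σ) =
{ [2:],  [2:1] ×3,  [2:1,1] ×4,  [2:1,1,1] ×2,  [2:1,1,1,1],  [2:1,1,2] ×3,  [3:] ×2,  [3:1] ×3,  [3:1,1,1],  [3:1,1,2],  [4:1],  [4:1,1],  [5:1] }


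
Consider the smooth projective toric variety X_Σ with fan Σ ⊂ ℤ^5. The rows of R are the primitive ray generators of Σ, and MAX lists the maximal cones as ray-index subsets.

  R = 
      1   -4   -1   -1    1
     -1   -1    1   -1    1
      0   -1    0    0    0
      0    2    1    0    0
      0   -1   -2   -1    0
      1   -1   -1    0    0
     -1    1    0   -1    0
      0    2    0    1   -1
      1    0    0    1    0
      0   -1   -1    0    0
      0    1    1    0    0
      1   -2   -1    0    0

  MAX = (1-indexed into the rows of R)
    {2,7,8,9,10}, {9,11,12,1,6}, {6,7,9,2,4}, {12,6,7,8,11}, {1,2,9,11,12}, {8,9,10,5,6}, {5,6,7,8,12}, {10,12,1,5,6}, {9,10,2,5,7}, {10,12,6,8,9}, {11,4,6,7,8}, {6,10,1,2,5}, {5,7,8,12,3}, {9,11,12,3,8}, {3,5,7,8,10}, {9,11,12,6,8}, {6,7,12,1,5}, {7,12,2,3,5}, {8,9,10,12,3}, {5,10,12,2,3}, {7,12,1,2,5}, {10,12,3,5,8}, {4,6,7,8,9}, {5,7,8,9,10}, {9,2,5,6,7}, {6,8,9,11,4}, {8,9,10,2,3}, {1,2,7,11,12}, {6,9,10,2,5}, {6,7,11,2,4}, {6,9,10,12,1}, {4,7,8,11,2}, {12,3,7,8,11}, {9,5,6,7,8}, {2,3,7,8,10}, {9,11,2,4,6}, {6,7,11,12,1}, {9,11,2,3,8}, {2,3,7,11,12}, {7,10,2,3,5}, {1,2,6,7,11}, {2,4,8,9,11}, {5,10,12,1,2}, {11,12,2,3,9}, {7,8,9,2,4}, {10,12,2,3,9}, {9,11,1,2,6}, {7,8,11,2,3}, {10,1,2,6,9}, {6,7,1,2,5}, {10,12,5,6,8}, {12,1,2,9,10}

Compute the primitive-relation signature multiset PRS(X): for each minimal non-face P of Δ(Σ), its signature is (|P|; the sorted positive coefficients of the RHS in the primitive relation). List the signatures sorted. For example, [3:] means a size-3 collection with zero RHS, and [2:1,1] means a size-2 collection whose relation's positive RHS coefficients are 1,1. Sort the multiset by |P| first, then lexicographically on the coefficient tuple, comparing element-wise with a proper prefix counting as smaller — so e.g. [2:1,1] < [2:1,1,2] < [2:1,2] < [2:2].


24 minimal non-faces of Δ(Σ) (on 12 rays):

  • {10,11}:  v_{10} + v_{11} = 0 — sig = [2:]
  • {1,8}:  v_{1} + v_{8} = v_{12} — sig = [2:1]
  • {3,4}:  v_{3} + v_{4} = v_{11} — sig = [2:1]
  • {3,6}:  v_{3} + v_{6} = v_{12} — sig = [2:1]
  • {4,10}:  v_{4} + v_{10} = v_{7} + v_{9} — sig = [2:1,1]
  • {4,12}:  v_{4} + v_{12} = v_{6} + v_{11} — sig = [2:1,1]
  • {5,11}:  v_{5} + v_{11} = v_{6} + v_{7} — sig = [2:1,1]
  • {1,4}:  v_{1} + v_{4} = v_{2} + 2·v_{6} + v_{11} — sig = [2:1,1,2]
  • {4,5}:  v_{4} + v_{5} = v_{6} + 2·v_{7} + v_{9} — sig = [2:1,1,2]
  • {1,3}:  v_{1} + v_{3} = v_{2} + 2·v_{12} — sig = [2:1,2]
  • {2,6,8}:  v_{2} + v_{6} + v_{8} = 0 — sig = [3:]
  • {3,7,9}:  v_{3} + v_{7} + v_{9} = 0 — sig = [3:]
  • {2,6,12}:  v_{2} + v_{6} + v_{12} = v_{1} — sig = [3:1]
  • {2,8,12}:  v_{2} + v_{8} + v_{12} = v_{3} — sig = [3:1]
  • {6,7,10}:  v_{6} + v_{7} + v_{10} = v_{5} — sig = [3:1]
  • {7,9,11}:  v_{7} + v_{9} + v_{11} = v_{4} — sig = [3:1]
  • {7,9,12}:  v_{7} + v_{9} + v_{12} = v_{6} — sig = [3:1]
  • {2,5,8}:  v_{2} + v_{5} + v_{8} = v_{7} + v_{10} — sig = [3:1,1]
  • {3,5,9}:  v_{3} + v_{5} + v_{9} = v_{6} + v_{10} — sig = [3:1,1]
  • {7,10,12}:  v_{7} + v_{10} + v_{12} = v_{3} + v_{5} — sig = [3:1,1]
  • {1,7,10}:  v_{1} + v_{7} + v_{10} = v_{2} + v_{5} + v_{12} — sig = [3:1,1,1]
  • {1,5,9}:  v_{1} + v_{5} + v_{9} = v_{2} + 3·v_{6} + v_{10} — sig = [3:1,1,3]
  • {1,7,9}:  v_{1} + v_{7} + v_{9} = v_{2} + 2·v_{6} — sig = [3:1,2]
  • {5,9,12}:  v_{5} + v_{9} + v_{12} = 2·v_{6} + v_{10} — sig = [3:1,2]

Hence PRS(X_Σ) =
    |P|=2: 10 collections, coeffs (), (1), (1), (1), (1,1), (1,1), (1,1), (1,1,2), (1,1,2), (1,2)
    |P|=3: 14 collections, coeffs (), (), (1), (1), (1), (1), (1), (1,1), (1,1), (1,1), (1,1,1), (1,1,3), (1,2), (1,2)
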